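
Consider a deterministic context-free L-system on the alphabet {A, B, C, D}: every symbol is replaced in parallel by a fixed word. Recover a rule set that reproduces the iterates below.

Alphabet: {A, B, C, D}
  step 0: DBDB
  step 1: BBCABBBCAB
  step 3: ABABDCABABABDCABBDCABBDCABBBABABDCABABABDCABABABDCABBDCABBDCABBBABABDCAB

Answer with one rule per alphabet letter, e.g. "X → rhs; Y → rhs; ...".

A->BD, B->CAB, C->ABA, D->BB

  step 0 ⇒ step 1: DBDB ⇒ BB·CAB·BB·CAB
    B ↦ CAB
    D ↦ BB
    A ↦ BD  (constrained at step 1)
    C ↦ ABA  (constrained at step 1)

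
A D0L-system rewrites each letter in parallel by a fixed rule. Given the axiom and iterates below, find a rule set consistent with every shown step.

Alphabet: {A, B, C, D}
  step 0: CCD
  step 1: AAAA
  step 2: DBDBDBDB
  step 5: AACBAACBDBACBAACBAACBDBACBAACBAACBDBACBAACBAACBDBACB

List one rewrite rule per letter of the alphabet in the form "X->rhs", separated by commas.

A->DB, B->CB, C->A, D->AA

  step 1 ⇒ step 2: AAAA ⇒ DB·DB·DB·DB
    A ↦ DB
    B ↦ CB  (constrained at step 2)
  step 0 ⇒ step 1: CCD ⇒ A·A·AA
    C ↦ A
  step 0 ⇒ step 1: CCD ⇒ A·A·AA
    D ↦ AA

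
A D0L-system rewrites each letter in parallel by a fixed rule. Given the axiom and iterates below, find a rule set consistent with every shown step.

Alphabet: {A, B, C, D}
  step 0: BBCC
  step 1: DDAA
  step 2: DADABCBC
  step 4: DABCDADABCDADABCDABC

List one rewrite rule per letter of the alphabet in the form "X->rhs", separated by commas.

  step 1 ⇒ step 2: DDAA ⇒ DA·DA·BC·BC
    A ↦ BC
    D ↦ DA
  step 0 ⇒ step 1: BBCC ⇒ D·D·A·A
    B ↦ D
  step 0 ⇒ step 1: BBCC ⇒ D·D·A·A
    C ↦ A

A->BC, B->D, C->A, D->DA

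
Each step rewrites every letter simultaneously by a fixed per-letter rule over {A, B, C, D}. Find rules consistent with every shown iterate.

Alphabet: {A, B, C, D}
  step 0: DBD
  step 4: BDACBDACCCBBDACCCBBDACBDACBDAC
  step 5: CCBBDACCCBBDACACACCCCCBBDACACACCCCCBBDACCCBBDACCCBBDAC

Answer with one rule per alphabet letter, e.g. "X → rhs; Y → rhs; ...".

A->BD, B->CC, C->AC, D->B

  step 4 ⇒ step 5: BDACBDACCCBBDACCCBBDACBDACBDAC ⇒ CC·B·BD·AC·CC·B·BD·AC·AC·AC·CC·CC·B·BD·AC·AC·AC·CC·CC·B·BD·AC·CC·B·BD·AC·CC·B·BD·AC
    A ↦ BD
    B ↦ CC
    C ↦ AC
    D ↦ B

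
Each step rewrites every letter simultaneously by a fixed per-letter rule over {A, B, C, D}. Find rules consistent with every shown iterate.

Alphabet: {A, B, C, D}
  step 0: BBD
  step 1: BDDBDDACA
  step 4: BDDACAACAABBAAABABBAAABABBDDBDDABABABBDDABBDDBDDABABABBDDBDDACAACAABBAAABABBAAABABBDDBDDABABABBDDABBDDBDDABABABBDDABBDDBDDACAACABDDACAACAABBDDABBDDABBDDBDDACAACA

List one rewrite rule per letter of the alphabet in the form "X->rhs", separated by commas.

  step 0 ⇒ step 1: BBD ⇒ BDD·BDD·ACA
    B ↦ BDD
    D ↦ ACA
    A ↦ AB  (constrained at step 1)
    C ↦ BAA  (constrained at step 1)

A->AB, B->BDD, C->BAA, D->ACA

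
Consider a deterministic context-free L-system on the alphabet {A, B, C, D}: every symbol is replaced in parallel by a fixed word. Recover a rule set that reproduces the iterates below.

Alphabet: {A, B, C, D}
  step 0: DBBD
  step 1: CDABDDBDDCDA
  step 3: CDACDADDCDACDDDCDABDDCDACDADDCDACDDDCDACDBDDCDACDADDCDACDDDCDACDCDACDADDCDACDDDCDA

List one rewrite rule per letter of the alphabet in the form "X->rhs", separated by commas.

  step 0 ⇒ step 1: DBBD ⇒ CDA·BDD·BDD·CDA
    B ↦ BDD
    D ↦ CDA
    A ↦ CD  (constrained at step 1)
    C ↦ DD  (constrained at step 1)

A->CD, B->BDD, C->DD, D->CDA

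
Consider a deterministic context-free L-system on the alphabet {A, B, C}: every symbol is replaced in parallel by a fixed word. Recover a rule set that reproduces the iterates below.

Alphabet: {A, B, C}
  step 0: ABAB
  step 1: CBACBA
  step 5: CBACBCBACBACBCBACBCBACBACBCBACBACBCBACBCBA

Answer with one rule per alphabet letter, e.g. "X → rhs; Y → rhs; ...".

  step 0 ⇒ step 1: ABAB ⇒ CB·A·CB·A
    A ↦ CB
    B ↦ A
    C ↦ CB  (constrained at step 1)

A->CB, B->A, C->CB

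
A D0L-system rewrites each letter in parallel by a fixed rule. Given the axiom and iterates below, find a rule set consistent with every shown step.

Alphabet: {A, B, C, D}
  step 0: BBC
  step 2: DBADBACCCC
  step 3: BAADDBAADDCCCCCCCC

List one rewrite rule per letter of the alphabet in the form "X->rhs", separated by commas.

A->D, B->AD, C->CC, D->BA

  step 2 ⇒ step 3: DBADBACCCC ⇒ BA·AD·D·BA·AD·D·CC·CC·CC·CC
    A ↦ D
    B ↦ AD
    C ↦ CC
    D ↦ BA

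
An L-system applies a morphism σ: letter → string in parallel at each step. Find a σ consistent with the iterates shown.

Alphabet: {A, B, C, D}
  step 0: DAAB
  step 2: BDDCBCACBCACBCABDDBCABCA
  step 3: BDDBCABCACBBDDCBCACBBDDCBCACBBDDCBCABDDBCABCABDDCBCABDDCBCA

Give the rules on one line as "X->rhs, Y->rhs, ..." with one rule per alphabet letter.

  step 2 ⇒ step 3: BDDCBCACBCACBCABDDBCABCA ⇒ BDD·BCA·BCA·CB·BDD·CB·CA·CB·BDD·CB·CA·CB·BDD·CB·CA·BDD·BCA·BCA·BDD·CB·CA·BDD·CB·CA
    A ↦ CA
    B ↦ BDD
    C ↦ CB
    D ↦ BCA

A->CA, B->BDD, C->CB, D->BCA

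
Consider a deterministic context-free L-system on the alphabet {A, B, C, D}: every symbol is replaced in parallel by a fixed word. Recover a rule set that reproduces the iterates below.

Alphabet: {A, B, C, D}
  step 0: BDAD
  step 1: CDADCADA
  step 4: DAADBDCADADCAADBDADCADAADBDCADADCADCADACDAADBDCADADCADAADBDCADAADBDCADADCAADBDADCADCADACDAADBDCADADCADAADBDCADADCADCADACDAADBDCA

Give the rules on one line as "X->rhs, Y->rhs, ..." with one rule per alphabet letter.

A->DCA, B->C, C->ADB, D->DA

  step 0 ⇒ step 1: BDAD ⇒ C·DA·DCA·DA
    A ↦ DCA
    B ↦ C
    D ↦ DA
    C ↦ ADB  (constrained at step 1)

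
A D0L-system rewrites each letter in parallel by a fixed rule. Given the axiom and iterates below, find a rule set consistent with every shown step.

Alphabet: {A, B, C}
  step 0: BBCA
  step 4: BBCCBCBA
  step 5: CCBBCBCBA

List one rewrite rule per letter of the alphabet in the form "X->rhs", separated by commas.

A->BA, B->C, C->B

  step 4 ⇒ step 5: BBCCBCBA ⇒ C·C·B·B·C·B·C·BA
    A ↦ BA
    B ↦ C
    C ↦ B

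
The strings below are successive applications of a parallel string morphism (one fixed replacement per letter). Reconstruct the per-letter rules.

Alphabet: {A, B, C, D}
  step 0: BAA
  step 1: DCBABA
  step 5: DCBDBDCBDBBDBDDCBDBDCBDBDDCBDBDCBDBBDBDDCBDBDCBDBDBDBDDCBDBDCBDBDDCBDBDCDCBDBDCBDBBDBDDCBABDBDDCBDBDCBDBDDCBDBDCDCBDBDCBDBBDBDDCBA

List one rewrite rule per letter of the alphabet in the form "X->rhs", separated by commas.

A->BA, B->DC, C->D, D->BDB

  step 0 ⇒ step 1: BAA ⇒ DC·BA·BA
    A ↦ BA
    B ↦ DC
    C ↦ D  (constrained at step 1)
    D ↦ BDB  (constrained at step 1)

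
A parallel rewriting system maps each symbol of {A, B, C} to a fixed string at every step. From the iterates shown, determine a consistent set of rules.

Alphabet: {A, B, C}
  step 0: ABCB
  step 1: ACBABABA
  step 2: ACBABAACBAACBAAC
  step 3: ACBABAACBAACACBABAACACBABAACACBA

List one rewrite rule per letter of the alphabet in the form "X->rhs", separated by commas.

  step 2 ⇒ step 3: ACBABAACBAACBAAC ⇒ AC·BA·BA·AC·BA·AC·AC·BA·BA·AC·AC·BA·BA·AC·AC·BA
    A ↦ AC
    B ↦ BA
    C ↦ BA

A->AC, B->BA, C->BA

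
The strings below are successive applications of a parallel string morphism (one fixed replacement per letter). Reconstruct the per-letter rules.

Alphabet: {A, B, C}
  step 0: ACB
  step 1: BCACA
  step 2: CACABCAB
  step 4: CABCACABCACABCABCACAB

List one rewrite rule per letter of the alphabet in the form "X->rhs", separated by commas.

  step 1 ⇒ step 2: BCACA ⇒ CA·CA·B·CA·B
    A ↦ B
    B ↦ CA
    C ↦ CA

A->B, B->CA, C->CA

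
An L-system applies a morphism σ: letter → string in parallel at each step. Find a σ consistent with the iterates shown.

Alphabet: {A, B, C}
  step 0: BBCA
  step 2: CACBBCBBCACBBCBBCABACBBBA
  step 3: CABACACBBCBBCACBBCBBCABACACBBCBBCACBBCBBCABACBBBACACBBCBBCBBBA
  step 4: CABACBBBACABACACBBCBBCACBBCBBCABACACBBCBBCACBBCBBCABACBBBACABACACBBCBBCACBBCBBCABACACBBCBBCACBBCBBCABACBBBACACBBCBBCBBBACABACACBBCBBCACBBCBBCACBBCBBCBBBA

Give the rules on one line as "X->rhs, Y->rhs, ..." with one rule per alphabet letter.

  step 3 ⇒ step 4: CABACACBBCBBCACBBCBBCABACACBBCBBCACBBCBBCABACBBBACACBBCBBCBBBA ⇒ CA·BA·CBB·BA·CA·BA·CA·CBB·CBB·CA·CBB·CBB·CA·BA·CA·CBB·CBB·CA·CBB·CBB·CA·BA·CBB·BA·CA·BA·CA·CBB·CBB·CA·CBB·CBB·CA·BA·CA·CBB·CBB·CA·CBB·CBB·CA·BA·CBB·BA·CA·CBB·CBB·CBB·BA·CA·BA·CA·CBB·CBB·CA·CBB·CBB·CA·CBB·CBB·CBB·BA
    A ↦ BA
    B ↦ CBB
    C ↦ CA

A->BA, B->CBB, C->CA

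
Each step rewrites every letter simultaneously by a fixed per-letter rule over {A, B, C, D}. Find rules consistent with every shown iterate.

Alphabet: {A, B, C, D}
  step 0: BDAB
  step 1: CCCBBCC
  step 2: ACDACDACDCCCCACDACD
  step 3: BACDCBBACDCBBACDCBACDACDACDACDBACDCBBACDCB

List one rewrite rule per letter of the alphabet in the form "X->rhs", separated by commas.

  step 2 ⇒ step 3: ACDACDACDCCCCACDACD ⇒ B·ACD·CB·B·ACD·CB·B·ACD·CB·ACD·ACD·ACD·ACD·B·ACD·CB·B·ACD·CB
    A ↦ B
    C ↦ ACD
    D ↦ CB
  step 0 ⇒ step 1: BDAB ⇒ CC·CB·B·CC
    B ↦ CC

A->B, B->CC, C->ACD, D->CB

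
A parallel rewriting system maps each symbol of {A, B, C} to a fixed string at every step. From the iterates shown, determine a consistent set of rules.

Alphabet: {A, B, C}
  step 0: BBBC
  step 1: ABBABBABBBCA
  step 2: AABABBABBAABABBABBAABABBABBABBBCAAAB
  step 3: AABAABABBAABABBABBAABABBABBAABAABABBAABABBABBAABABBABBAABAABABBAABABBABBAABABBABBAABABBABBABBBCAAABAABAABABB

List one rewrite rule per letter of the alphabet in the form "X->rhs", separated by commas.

A->AAB, B->ABB, C->BCA

  step 2 ⇒ step 3: AABABBABBAABABBABBAABABBABBABBBCAAAB ⇒ AAB·AAB·ABB·AAB·ABB·ABB·AAB·ABB·ABB·AAB·AAB·ABB·AAB·ABB·ABB·AAB·ABB·ABB·AAB·AAB·ABB·AAB·ABB·ABB·AAB·ABB·ABB·AAB·ABB·ABB·ABB·BCA·AAB·AAB·AAB·ABB
    A ↦ AAB
    B ↦ ABB
    C ↦ BCA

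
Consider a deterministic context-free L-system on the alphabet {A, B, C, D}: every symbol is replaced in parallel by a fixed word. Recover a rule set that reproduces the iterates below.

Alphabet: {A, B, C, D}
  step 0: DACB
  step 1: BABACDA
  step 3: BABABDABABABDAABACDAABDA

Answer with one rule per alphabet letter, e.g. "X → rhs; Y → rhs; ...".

A->AB, B->DA, C->AC, D->B

  step 0 ⇒ step 1: DACB ⇒ B·AB·AC·DA
    A ↦ AB
    B ↦ DA
    C ↦ AC
    D ↦ B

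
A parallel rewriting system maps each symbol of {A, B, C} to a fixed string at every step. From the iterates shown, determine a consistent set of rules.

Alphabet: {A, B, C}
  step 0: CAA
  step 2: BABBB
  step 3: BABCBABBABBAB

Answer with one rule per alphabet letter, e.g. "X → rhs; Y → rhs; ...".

  step 2 ⇒ step 3: BABBB ⇒ BAB·C·BAB·BAB·BAB
    A ↦ C
    B ↦ BAB
    C ↦ B  (constrained at step 0)

A->C, B->BAB, C->B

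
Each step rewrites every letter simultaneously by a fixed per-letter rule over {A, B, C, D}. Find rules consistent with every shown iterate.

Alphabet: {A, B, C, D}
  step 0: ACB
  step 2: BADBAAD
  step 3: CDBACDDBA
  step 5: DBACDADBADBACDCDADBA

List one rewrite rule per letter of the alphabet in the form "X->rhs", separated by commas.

A->D, B->C, C->AD, D->BA

  step 2 ⇒ step 3: BADBAAD ⇒ C·D·BA·C·D·D·BA
    A ↦ D
    B ↦ C
    D ↦ BA
    C ↦ AD  (constrained at step 0)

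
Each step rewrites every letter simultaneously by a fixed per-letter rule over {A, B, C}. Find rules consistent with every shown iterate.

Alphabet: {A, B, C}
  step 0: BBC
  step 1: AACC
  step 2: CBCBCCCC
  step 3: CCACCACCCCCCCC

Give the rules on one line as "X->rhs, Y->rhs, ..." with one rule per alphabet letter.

  step 2 ⇒ step 3: CBCBCCCC ⇒ CC·A·CC·A·CC·CC·CC·CC
    B ↦ A
    C ↦ CC
  step 1 ⇒ step 2: AACC ⇒ CB·CB·CC·CC
    A ↦ CB

A->CB, B->A, C->CC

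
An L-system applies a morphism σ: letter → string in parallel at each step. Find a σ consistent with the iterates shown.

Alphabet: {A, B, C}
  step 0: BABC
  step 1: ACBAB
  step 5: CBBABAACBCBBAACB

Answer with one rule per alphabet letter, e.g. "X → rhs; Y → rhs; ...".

  step 0 ⇒ step 1: BABC ⇒ A·CB·A·B
    A ↦ CB
    B ↦ A
    C ↦ B

A->CB, B->A, C->B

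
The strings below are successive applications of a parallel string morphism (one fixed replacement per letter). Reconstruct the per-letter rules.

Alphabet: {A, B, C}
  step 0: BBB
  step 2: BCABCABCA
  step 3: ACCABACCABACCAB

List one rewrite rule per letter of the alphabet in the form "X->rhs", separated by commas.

  step 2 ⇒ step 3: BCABCABCA ⇒ AC·CA·B·AC·CA·B·AC·CA·B
    A ↦ B
    B ↦ AC
    C ↦ CA

A->B, B->AC, C->CA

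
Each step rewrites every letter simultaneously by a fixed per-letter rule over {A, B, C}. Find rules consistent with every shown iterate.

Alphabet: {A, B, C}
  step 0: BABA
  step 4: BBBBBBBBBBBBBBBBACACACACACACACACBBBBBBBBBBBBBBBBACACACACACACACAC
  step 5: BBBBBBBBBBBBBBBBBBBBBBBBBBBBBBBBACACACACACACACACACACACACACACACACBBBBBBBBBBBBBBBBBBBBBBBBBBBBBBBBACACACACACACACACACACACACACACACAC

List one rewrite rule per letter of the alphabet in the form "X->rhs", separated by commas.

  step 4 ⇒ step 5: BBBBBBBBBBBBBBBBACACACACACACACACBBBBBBBBBBBBBBBBACACACACACACACAC ⇒ BB·BB·BB·BB·BB·BB·BB·BB·BB·BB·BB·BB·BB·BB·BB·BB·AC·AC·AC·AC·AC·AC·AC·AC·AC·AC·AC·AC·AC·AC·AC·AC·BB·BB·BB·BB·BB·BB·BB·BB·BB·BB·BB·BB·BB·BB·BB·BB·AC·AC·AC·AC·AC·AC·AC·AC·AC·AC·AC·AC·AC·AC·AC·AC
    A ↦ AC
    B ↦ BB
    C ↦ AC

A->AC, B->BB, C->AC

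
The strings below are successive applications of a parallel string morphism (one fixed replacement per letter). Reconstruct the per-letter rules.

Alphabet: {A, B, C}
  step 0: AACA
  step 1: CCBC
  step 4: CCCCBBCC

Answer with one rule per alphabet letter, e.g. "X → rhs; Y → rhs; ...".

A->C, B->AA, C->B

  step 0 ⇒ step 1: AACA ⇒ C·C·B·C
    A ↦ C
    C ↦ B
    B ↦ AA  (constrained at step 1)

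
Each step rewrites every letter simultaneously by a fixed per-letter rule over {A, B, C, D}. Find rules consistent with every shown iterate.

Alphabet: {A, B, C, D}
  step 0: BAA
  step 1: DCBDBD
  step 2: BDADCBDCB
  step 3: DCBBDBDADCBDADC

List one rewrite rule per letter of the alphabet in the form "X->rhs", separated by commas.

A->BD, B->DC, C->DA, D->B

  step 2 ⇒ step 3: BDADCBDCB ⇒ DC·B·BD·B·DA·DC·B·DA·DC
    A ↦ BD
    B ↦ DC
    C ↦ DA
    D ↦ B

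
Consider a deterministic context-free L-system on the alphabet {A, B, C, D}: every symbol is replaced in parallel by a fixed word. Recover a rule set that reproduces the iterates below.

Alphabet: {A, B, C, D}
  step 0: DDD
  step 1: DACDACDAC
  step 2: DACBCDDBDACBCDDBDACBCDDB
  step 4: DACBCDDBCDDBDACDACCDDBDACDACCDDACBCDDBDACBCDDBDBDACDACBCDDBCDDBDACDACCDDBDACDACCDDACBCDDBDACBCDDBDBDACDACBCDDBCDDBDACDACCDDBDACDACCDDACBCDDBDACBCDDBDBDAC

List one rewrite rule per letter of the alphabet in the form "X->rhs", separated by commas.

A->BCD, B->CD, C->DB, D->DAC

  step 1 ⇒ step 2: DACDACDAC ⇒ DAC·BCD·DB·DAC·BCD·DB·DAC·BCD·DB
    A ↦ BCD
    C ↦ DB
    D ↦ DAC
    B ↦ CD  (constrained at step 2)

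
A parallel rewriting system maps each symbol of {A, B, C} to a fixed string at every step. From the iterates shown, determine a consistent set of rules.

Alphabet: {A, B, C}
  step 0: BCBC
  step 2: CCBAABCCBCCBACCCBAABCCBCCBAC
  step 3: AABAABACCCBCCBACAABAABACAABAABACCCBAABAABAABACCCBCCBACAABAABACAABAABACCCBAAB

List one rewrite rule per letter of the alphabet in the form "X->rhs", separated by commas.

  step 2 ⇒ step 3: CCBAABCCBCCBACCCBAABCCBCCBAC ⇒ AAB·AAB·AC·CCB·CCB·AC·AAB·AAB·AC·AAB·AAB·AC·CCB·AAB·AAB·AAB·AC·CCB·CCB·AC·AAB·AAB·AC·AAB·AAB·AC·CCB·AAB
    A ↦ CCB
    B ↦ AC
    C ↦ AAB

A->CCB, B->AC, C->AAB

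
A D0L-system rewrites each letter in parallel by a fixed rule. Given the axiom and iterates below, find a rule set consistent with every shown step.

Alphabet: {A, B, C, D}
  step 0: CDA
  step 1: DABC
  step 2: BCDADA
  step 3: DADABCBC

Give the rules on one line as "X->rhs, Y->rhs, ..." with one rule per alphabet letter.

A->C, B->DA, C->DA, D->B

  step 2 ⇒ step 3: BCDADA ⇒ DA·DA·B·C·B·C
    A ↦ C
    B ↦ DA
    C ↦ DA
    D ↦ B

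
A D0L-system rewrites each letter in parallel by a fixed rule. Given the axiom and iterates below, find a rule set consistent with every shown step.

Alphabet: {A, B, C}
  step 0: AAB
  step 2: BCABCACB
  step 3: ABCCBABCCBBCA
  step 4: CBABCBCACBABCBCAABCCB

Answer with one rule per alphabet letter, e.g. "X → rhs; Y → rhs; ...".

A->CB, B->A, C->BC

  step 3 ⇒ step 4: ABCCBABCCBBCA ⇒ CB·A·BC·BC·A·CB·A·BC·BC·A·A·BC·CB
    A ↦ CB
    B ↦ A
    C ↦ BC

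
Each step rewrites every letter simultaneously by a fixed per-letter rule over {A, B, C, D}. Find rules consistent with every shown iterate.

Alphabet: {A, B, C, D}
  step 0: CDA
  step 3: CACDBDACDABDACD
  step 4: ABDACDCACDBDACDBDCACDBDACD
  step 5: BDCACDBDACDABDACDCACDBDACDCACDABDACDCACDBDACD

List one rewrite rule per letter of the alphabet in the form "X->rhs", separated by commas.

  step 4 ⇒ step 5: ABDACDCACDBDACDBDCACDBDACD ⇒ BD·CA·CD·BD·A·CD·A·BD·A·CD·CA·CD·BD·A·CD·CA·CD·A·BD·A·CD·CA·CD·BD·A·CD
    A ↦ BD
    B ↦ CA
    C ↦ A
    D ↦ CD

A->BD, B->CA, C->A, D->CD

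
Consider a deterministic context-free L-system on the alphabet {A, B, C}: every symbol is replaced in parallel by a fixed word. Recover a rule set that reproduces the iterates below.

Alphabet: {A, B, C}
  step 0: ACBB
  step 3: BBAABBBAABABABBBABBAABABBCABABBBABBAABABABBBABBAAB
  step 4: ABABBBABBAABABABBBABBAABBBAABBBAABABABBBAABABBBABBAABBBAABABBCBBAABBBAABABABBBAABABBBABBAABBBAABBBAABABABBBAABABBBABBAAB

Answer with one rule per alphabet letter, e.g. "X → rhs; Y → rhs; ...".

A->BBA, B->AB, C->BC

  step 3 ⇒ step 4: BBAABBBAABABABBBABBAABABBCABABBBABBAABABABBBABBAAB ⇒ AB·AB·BBA·BBA·AB·AB·AB·BBA·BBA·AB·BBA·AB·BBA·AB·AB·AB·BBA·AB·AB·BBA·BBA·AB·BBA·AB·AB·BC·BBA·AB·BBA·AB·AB·AB·BBA·AB·AB·BBA·BBA·AB·BBA·AB·BBA·AB·AB·AB·BBA·AB·AB·BBA·BBA·AB
    A ↦ BBA
    B ↦ AB
    C ↦ BC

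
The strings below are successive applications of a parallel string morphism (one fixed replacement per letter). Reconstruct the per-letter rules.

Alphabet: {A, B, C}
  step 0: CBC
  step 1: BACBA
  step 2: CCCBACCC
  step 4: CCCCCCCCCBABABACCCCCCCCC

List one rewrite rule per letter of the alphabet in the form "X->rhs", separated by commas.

  step 1 ⇒ step 2: BACBA ⇒ C·CC·BA·C·CC
    A ↦ CC
    B ↦ C
    C ↦ BA

A->CC, B->C, C->BA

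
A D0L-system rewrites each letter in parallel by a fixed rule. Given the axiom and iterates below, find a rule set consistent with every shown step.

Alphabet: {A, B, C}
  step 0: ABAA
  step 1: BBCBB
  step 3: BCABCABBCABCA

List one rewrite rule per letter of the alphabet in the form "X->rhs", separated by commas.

  step 0 ⇒ step 1: ABAA ⇒ B·BC·B·B
    A ↦ B
    B ↦ BC
    C ↦ A  (constrained at step 1)

A->B, B->BC, C->A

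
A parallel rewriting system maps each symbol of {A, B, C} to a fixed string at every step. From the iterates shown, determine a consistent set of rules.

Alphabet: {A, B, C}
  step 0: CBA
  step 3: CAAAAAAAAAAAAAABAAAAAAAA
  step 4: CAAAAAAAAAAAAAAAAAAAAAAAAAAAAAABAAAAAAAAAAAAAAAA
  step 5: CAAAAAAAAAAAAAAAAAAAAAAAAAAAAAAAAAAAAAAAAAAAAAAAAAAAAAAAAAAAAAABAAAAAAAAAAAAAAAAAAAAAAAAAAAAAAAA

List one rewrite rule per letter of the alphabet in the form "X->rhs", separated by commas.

A->AA, B->AB, C->CA

  step 4 ⇒ step 5: CAAAAAAAAAAAAAAAAAAAAAAAAAAAAAABAAAAAAAAAAAAAAAA ⇒ CA·AA·AA·AA·AA·AA·AA·AA·AA·AA·AA·AA·AA·AA·AA·AA·AA·AA·AA·AA·AA·AA·AA·AA·AA·AA·AA·AA·AA·AA·AA·AB·AA·AA·AA·AA·AA·AA·AA·AA·AA·AA·AA·AA·AA·AA·AA·AA
    A ↦ AA
    B ↦ AB
    C ↦ CA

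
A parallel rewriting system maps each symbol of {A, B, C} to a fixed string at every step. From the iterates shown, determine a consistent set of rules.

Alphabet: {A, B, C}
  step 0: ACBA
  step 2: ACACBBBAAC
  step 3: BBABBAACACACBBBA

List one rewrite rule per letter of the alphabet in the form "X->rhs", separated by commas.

A->B, B->AC, C->BA

  step 2 ⇒ step 3: ACACBBBAAC ⇒ B·BA·B·BA·AC·AC·AC·B·B·BA
    A ↦ B
    B ↦ AC
    C ↦ BA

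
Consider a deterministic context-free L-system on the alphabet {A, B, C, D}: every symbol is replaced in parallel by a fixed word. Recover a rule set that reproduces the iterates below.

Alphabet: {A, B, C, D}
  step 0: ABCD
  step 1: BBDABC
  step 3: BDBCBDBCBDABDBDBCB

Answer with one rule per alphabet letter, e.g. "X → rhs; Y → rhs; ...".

A->B, B->BD, C->A, D->BC

  step 0 ⇒ step 1: ABCD ⇒ B·BD·A·BC
    A ↦ B
    B ↦ BD
    C ↦ A
    D ↦ BC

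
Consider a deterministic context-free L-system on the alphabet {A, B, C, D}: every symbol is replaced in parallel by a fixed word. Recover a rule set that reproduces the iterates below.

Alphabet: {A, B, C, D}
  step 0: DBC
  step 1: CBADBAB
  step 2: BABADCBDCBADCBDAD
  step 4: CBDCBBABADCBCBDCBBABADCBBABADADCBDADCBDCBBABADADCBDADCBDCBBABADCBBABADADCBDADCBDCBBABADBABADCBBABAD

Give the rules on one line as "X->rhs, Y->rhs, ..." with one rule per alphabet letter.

A->CBD, B->AD, C->BAB, D->CB

  step 1 ⇒ step 2: CBADBAB ⇒ BAB·AD·CBD·CB·AD·CBD·AD
    A ↦ CBD
    B ↦ AD
    C ↦ BAB
    D ↦ CB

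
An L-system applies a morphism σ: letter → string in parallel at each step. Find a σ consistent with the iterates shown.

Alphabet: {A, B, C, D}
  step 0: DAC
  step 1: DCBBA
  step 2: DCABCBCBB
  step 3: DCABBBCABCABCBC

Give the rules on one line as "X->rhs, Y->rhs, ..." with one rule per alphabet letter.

  step 2 ⇒ step 3: DCABCBCBB ⇒ DC·A·BB·BC·A·BC·A·BC·BC
    A ↦ BB
    B ↦ BC
    C ↦ A
    D ↦ DC

A->BB, B->BC, C->A, D->DC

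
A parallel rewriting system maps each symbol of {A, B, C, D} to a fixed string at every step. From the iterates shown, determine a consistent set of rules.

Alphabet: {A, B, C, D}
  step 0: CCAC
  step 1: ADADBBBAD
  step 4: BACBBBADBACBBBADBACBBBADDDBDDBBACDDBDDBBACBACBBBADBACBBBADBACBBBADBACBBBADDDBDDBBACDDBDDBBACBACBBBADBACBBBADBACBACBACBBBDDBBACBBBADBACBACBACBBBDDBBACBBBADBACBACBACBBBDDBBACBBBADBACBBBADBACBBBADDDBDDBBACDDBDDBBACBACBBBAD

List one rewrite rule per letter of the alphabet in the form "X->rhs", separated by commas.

  step 0 ⇒ step 1: CCAC ⇒ AD·AD·BBB·AD
    A ↦ BBB
    C ↦ AD
    B ↦ BAC  (constrained at step 1)
    D ↦ DDB  (constrained at step 1)

A->BBB, B->BAC, C->AD, D->DDB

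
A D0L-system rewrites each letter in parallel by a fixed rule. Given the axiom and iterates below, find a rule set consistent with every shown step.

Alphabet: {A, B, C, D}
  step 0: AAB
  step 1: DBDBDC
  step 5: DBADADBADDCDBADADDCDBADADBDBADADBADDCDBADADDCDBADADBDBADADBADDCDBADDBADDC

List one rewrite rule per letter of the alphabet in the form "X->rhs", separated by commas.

A->DB, B->DC, C->B, D->AD

  step 0 ⇒ step 1: AAB ⇒ DB·DB·DC
    A ↦ DB
    B ↦ DC
    C ↦ B  (constrained at step 1)
    D ↦ AD  (constrained at step 1)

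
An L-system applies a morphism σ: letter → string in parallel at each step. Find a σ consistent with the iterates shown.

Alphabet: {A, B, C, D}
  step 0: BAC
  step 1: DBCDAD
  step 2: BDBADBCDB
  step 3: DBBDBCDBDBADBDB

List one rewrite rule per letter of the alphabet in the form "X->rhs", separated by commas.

A->CD, B->DB, C->AD, D->B

  step 2 ⇒ step 3: BDBADBCDB ⇒ DB·B·DB·CD·B·DB·AD·B·DB
    A ↦ CD
    B ↦ DB
    C ↦ AD
    D ↦ B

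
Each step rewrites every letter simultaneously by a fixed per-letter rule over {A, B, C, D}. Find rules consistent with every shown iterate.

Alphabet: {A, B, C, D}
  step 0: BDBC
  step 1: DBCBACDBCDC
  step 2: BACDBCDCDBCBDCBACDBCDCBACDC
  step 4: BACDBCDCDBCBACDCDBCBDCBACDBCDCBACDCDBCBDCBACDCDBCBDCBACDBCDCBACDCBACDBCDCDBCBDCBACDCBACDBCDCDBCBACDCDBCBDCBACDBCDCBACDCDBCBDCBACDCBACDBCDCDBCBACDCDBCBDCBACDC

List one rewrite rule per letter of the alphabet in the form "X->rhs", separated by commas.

A->B, B->DBC, C->DC, D->BAC

  step 1 ⇒ step 2: DBCBACDBCDC ⇒ BAC·DBC·DC·DBC·B·DC·BAC·DBC·DC·BAC·DC
    A ↦ B
    B ↦ DBC
    C ↦ DC
    D ↦ BAC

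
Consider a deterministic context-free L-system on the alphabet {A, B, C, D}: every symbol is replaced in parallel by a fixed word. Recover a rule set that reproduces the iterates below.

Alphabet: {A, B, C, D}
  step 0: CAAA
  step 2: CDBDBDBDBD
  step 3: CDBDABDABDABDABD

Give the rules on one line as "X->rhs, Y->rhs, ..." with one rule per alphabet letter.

A->D, B->A, C->CD, D->BD

  step 2 ⇒ step 3: CDBDBDBDBD ⇒ CD·BD·A·BD·A·BD·A·BD·A·BD
    B ↦ A
    C ↦ CD
    D ↦ BD
    A ↦ D  (constrained at step 0)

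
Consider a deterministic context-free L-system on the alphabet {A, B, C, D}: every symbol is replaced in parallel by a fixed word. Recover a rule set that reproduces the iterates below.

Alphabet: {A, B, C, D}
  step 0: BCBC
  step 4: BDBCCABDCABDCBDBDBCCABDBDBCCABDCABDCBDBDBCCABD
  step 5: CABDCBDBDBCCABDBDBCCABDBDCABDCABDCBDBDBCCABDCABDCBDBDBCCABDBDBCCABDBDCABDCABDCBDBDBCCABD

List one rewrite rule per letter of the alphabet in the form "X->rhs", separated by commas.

A->BC, B->C, C->BD, D->ABD

  step 4 ⇒ step 5: BDBCCABDCABDCBDBDBCCABDBDBCCABDCABDCBDBDBCCABD ⇒ C·ABD·C·BD·BD·BC·C·ABD·BD·BC·C·ABD·BD·C·ABD·C·ABD·C·BD·BD·BC·C·ABD·C·ABD·C·BD·BD·BC·C·ABD·BD·BC·C·ABD·BD·C·ABD·C·ABD·C·BD·BD·BC·C·ABD
    A ↦ BC
    B ↦ C
    C ↦ BD
    D ↦ ABD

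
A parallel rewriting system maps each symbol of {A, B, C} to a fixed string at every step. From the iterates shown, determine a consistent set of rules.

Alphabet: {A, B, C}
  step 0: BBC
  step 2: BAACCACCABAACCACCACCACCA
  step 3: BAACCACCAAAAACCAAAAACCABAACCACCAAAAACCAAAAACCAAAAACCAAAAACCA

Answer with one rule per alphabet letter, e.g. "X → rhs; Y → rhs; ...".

  step 2 ⇒ step 3: BAACCACCABAACCACCACCACCA ⇒ BAA·CCA·CCA·AA·AA·CCA·AA·AA·CCA·BAA·CCA·CCA·AA·AA·CCA·AA·AA·CCA·AA·AA·CCA·AA·AA·CCA
    A ↦ CCA
    B ↦ BAA
    C ↦ AA

A->CCA, B->BAA, C->AA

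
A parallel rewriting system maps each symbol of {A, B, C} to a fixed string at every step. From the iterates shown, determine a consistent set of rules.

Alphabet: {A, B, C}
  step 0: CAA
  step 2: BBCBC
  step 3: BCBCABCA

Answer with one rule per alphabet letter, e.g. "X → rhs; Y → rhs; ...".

  step 2 ⇒ step 3: BBCBC ⇒ BC·BC·A·BC·A
    B ↦ BC
    C ↦ A
    A ↦ B  (constrained at step 0)

A->B, B->BC, C->A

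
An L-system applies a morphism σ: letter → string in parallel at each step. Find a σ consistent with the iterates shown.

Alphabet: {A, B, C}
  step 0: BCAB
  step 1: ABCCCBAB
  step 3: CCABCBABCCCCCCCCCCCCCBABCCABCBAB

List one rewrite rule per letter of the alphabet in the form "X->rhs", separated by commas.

  step 0 ⇒ step 1: BCAB ⇒ AB·CC·CB·AB
    A ↦ CB
    B ↦ AB
    C ↦ CC

A->CB, B->AB, C->CC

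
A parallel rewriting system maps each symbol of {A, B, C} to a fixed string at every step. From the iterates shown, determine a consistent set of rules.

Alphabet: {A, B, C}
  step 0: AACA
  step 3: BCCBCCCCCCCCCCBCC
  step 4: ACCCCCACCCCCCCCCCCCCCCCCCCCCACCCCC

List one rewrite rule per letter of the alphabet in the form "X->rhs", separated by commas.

  step 3 ⇒ step 4: BCCBCCCCCCCCCCBCC ⇒ AC·CC·CC·AC·CC·CC·CC·CC·CC·CC·CC·CC·CC·CC·AC·CC·CC
    B ↦ AC
    C ↦ CC
    A ↦ B  (constrained at step 0)

A->B, B->AC, C->CC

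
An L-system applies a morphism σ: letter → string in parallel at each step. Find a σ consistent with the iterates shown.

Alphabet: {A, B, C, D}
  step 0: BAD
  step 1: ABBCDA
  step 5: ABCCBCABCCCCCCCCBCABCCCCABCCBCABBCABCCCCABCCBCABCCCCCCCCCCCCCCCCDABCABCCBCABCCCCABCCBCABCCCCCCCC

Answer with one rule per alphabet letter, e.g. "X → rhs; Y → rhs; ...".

  step 0 ⇒ step 1: BAD ⇒ AB·BC·DA
    A ↦ BC
    B ↦ AB
    D ↦ DA
    C ↦ CC  (constrained at step 1)

A->BC, B->AB, C->CC, D->DA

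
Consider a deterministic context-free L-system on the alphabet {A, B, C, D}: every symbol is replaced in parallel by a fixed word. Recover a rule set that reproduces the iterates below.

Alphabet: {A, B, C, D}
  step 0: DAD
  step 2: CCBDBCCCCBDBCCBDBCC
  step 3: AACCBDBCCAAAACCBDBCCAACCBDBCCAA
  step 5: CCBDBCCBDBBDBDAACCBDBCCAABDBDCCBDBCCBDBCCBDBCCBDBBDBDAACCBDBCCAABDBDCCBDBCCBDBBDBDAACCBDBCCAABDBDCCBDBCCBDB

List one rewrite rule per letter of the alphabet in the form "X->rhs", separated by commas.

A->BD, B->CC, C->A, D->BDB

  step 2 ⇒ step 3: CCBDBCCCCBDBCCBDBCC ⇒ A·A·CC·BDB·CC·A·A·A·A·CC·BDB·CC·A·A·CC·BDB·CC·A·A
    B ↦ CC
    C ↦ A
    D ↦ BDB
    A ↦ BD  (constrained at step 0)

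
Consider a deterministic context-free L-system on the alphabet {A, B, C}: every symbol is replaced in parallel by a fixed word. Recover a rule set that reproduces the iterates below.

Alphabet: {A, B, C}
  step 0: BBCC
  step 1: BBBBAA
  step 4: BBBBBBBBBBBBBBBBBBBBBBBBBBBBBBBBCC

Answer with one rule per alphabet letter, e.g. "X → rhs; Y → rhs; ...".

A->C, B->BB, C->A

  step 0 ⇒ step 1: BBCC ⇒ BB·BB·A·A
    B ↦ BB
    C ↦ A
    A ↦ C  (constrained at step 1)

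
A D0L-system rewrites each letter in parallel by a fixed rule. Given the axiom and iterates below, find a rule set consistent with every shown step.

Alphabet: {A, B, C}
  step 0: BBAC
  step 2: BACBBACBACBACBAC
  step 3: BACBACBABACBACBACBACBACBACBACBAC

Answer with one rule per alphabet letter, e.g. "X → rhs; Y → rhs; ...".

  step 2 ⇒ step 3: BACBBACBACBACBAC ⇒ BA·CB·AC·BA·BA·CB·AC·BA·CB·AC·BA·CB·AC·BA·CB·AC
    A ↦ CB
    B ↦ BA
    C ↦ AC

A->CB, B->BA, C->AC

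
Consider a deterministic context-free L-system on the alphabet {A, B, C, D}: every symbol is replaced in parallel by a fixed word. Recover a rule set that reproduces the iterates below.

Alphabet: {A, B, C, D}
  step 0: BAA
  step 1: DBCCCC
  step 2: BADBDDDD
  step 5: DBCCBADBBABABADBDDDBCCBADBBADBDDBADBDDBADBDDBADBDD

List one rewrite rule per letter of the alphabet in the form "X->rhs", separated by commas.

  step 1 ⇒ step 2: DBCCCC ⇒ BA·DB·D·D·D·D
    B ↦ DB
    C ↦ D
    D ↦ BA
  step 0 ⇒ step 1: BAA ⇒ DB·CC·CC
    A ↦ CC

A->CC, B->DB, C->D, D->BA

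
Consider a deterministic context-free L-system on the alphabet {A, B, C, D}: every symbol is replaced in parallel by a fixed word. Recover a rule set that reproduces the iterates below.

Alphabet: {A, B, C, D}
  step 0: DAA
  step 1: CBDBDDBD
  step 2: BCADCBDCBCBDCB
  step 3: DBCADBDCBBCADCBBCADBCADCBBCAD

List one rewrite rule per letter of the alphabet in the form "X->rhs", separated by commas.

A->DBD, B->D, C->BCA, D->CB

  step 2 ⇒ step 3: BCADCBDCBCBDCB ⇒ D·BCA·DBD·CB·BCA·D·CB·BCA·D·BCA·D·CB·BCA·D
    A ↦ DBD
    B ↦ D
    C ↦ BCA
    D ↦ CB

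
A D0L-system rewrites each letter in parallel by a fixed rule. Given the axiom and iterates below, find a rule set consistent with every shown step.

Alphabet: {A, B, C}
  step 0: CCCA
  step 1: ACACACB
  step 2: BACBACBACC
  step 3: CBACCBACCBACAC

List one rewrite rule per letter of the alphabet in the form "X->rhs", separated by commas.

  step 2 ⇒ step 3: BACBACBACC ⇒ C·B·AC·C·B·AC·C·B·AC·AC
    A ↦ B
    B ↦ C
    C ↦ AC

A->B, B->C, C->AC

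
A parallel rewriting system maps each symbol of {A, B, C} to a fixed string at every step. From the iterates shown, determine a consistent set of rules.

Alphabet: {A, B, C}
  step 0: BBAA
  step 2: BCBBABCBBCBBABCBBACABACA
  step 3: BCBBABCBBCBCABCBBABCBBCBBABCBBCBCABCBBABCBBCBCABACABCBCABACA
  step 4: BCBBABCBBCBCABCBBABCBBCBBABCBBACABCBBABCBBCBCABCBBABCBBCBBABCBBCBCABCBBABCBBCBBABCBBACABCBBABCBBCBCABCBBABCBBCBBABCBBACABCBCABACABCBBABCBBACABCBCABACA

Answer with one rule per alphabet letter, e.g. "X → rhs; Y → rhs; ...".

  step 3 ⇒ step 4: BCBBABCBBCBCABCBBABCBBCBBABCBBCBCABCBBABCBBCBCABACABCBCABACA ⇒ BCB·BA·BCB·BCB·CA·BCB·BA·BCB·BCB·BA·BCB·BA·CA·BCB·BA·BCB·BCB·CA·BCB·BA·BCB·BCB·BA·BCB·BCB·CA·BCB·BA·BCB·BCB·BA·BCB·BA·CA·BCB·BA·BCB·BCB·CA·BCB·BA·BCB·BCB·BA·BCB·BA·CA·BCB·CA·BA·CA·BCB·BA·BCB·BA·CA·BCB·CA·BA·CA
    A ↦ CA
    B ↦ BCB
    C ↦ BA

A->CA, B->BCB, C->BA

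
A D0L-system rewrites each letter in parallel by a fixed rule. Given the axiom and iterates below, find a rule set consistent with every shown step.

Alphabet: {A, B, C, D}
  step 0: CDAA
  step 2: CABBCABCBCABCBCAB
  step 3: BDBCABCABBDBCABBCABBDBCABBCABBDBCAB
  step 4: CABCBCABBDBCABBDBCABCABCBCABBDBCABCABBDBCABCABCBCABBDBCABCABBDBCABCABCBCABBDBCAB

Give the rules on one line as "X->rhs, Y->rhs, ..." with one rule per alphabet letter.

A->DB, B->CAB, C->B, D->CB

  step 3 ⇒ step 4: BDBCABCABBDBCABBCABBDBCABBCABBDBCAB ⇒ CAB·CB·CAB·B·DB·CAB·B·DB·CAB·CAB·CB·CAB·B·DB·CAB·CAB·B·DB·CAB·CAB·CB·CAB·B·DB·CAB·CAB·B·DB·CAB·CAB·CB·CAB·B·DB·CAB
    A ↦ DB
    B ↦ CAB
    C ↦ B
    D ↦ CB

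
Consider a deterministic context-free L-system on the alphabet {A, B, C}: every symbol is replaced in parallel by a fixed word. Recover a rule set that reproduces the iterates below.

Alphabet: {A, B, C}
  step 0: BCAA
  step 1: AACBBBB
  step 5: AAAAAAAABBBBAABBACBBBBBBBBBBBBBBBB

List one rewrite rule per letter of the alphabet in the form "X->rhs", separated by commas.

A->BB, B->A, C->AC

  step 0 ⇒ step 1: BCAA ⇒ A·AC·BB·BB
    A ↦ BB
    B ↦ A
    C ↦ AC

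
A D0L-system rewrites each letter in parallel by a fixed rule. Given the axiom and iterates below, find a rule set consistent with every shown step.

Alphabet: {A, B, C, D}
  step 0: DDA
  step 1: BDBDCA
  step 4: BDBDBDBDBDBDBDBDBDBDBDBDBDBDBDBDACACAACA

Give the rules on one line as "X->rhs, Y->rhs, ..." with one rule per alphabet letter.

  step 0 ⇒ step 1: DDA ⇒ BD·BD·CA
    A ↦ CA
    D ↦ BD
    B ↦ BD  (constrained at step 1)
    C ↦ A  (constrained at step 1)

A->CA, B->BD, C->A, D->BD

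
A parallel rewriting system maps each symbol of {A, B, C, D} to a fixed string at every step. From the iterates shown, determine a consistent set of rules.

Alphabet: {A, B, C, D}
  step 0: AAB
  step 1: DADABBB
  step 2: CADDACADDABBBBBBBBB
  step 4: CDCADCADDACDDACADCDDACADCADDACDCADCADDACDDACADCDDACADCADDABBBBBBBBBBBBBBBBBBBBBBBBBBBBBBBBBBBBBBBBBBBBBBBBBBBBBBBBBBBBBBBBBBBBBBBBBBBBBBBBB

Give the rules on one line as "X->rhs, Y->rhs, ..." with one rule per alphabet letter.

A->DA, B->BBB, C->CD, D->CAD

  step 1 ⇒ step 2: DADABBB ⇒ CAD·DA·CAD·DA·BBB·BBB·BBB
    A ↦ DA
    B ↦ BBB
    D ↦ CAD
    C ↦ CD  (constrained at step 2)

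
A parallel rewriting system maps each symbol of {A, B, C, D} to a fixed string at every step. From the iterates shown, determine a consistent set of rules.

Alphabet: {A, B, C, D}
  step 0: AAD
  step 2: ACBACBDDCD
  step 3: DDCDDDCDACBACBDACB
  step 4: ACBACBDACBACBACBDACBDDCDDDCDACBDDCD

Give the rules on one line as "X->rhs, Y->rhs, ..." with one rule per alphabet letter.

A->D, B->CD, C->D, D->ACB

  step 3 ⇒ step 4: DDCDDDCDACBACBDACB ⇒ ACB·ACB·D·ACB·ACB·ACB·D·ACB·D·D·CD·D·D·CD·ACB·D·D·CD
    A ↦ D
    B ↦ CD
    C ↦ D
    D ↦ ACB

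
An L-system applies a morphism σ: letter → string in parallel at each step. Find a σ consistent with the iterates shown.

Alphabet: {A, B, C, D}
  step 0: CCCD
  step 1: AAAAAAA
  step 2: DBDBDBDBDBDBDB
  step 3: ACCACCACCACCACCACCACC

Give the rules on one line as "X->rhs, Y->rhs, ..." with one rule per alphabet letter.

  step 2 ⇒ step 3: DBDBDBDBDBDBDB ⇒ A·CC·A·CC·A·CC·A·CC·A·CC·A·CC·A·CC
    B ↦ CC
    D ↦ A
  step 1 ⇒ step 2: AAAAAAA ⇒ DB·DB·DB·DB·DB·DB·DB
    A ↦ DB
  step 0 ⇒ step 1: CCCD ⇒ AA·AA·AA·A
    C ↦ AA

A->DB, B->CC, C->AA, D->A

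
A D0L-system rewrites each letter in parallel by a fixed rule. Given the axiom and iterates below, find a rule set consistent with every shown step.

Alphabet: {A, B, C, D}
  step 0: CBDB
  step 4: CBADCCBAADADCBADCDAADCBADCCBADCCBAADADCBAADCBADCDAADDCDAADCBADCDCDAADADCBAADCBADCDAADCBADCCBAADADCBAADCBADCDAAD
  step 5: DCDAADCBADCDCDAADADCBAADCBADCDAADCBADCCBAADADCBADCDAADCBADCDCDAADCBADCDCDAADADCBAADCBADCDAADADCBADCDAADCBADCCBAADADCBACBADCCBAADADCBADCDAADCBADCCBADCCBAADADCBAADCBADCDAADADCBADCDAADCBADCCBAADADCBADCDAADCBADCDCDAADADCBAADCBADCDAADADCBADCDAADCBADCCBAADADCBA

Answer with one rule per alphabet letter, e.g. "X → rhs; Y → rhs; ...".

A->AD, B->DA, C->DC, D->CBA

  step 4 ⇒ step 5: CBADCCBAADADCBADCDAADCBADCCBADCCBAADADCBAADCBADCDAADDCDAADCBADCDCDAADADCBAADCBADCDAADCBADCCBAADADCBAADCBADCDAAD ⇒ DC·DA·AD·CBA·DC·DC·DA·AD·AD·CBA·AD·CBA·DC·DA·AD·CBA·DC·CBA·AD·AD·CBA·DC·DA·AD·CBA·DC·DC·DA·AD·CBA·DC·DC·DA·AD·AD·CBA·AD·CBA·DC·DA·AD·AD·CBA·DC·DA·AD·CBA·DC·CBA·AD·AD·CBA·CBA·DC·CBA·AD·AD·CBA·DC·DA·AD·CBA·DC·CBA·DC·CBA·AD·AD·CBA·AD·CBA·DC·DA·AD·AD·CBA·DC·DA·AD·CBA·DC·CBA·AD·AD·CBA·DC·DA·AD·CBA·DC·DC·DA·AD·AD·CBA·AD·CBA·DC·DA·AD·AD·CBA·DC·DA·AD·CBA·DC·CBA·AD·AD·CBA
    A ↦ AD
    B ↦ DA
    C ↦ DC
    D ↦ CBA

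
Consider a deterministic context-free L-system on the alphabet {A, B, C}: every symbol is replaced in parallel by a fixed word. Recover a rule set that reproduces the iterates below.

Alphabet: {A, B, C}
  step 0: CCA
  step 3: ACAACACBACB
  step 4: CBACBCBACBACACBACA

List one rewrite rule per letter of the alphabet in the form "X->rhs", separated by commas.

  step 3 ⇒ step 4: ACAACACBACB ⇒ CB·A·CB·CB·A·CB·A·CA·CB·A·CA
    A ↦ CB
    B ↦ CA
    C ↦ A

A->CB, B->CA, C->A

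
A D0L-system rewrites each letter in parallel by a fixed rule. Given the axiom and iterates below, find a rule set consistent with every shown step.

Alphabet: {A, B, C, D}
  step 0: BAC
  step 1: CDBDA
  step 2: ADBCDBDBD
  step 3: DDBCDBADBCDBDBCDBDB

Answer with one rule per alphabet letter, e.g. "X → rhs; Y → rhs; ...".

A->D, B->CDB, C->A, D->DB

  step 2 ⇒ step 3: ADBCDBDBD ⇒ D·DB·CDB·A·DB·CDB·DB·CDB·DB
    A ↦ D
    B ↦ CDB
    C ↦ A
    D ↦ DB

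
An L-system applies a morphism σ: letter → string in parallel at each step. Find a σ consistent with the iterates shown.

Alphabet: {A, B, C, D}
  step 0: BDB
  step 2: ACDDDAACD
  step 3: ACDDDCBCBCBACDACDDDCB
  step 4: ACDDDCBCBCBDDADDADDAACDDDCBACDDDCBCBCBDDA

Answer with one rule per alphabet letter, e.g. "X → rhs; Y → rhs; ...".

A->ACD, B->A, C->DD, D->CB

  step 3 ⇒ step 4: ACDDDCBCBCBACDACDDDCB ⇒ ACD·DD·CB·CB·CB·DD·A·DD·A·DD·A·ACD·DD·CB·ACD·DD·CB·CB·CB·DD·A
    A ↦ ACD
    B ↦ A
    C ↦ DD
    D ↦ CB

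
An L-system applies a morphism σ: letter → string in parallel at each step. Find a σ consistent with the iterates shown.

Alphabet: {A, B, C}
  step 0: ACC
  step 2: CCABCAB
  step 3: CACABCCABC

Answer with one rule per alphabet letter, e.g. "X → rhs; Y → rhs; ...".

  step 2 ⇒ step 3: CCABCAB ⇒ CA·CA·B·C·CA·B·C
    A ↦ B
    B ↦ C
    C ↦ CA

A->B, B->C, C->CA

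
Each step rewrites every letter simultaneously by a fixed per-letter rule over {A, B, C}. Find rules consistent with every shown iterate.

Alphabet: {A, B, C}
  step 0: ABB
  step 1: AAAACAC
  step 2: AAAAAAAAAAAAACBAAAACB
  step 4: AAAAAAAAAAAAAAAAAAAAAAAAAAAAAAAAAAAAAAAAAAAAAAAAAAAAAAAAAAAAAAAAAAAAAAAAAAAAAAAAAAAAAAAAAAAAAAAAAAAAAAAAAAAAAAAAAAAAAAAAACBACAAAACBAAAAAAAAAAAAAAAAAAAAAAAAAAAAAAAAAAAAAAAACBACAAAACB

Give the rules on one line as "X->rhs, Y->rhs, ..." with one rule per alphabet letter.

  step 1 ⇒ step 2: AAAACAC ⇒ AAA·AAA·AAA·AAA·ACB·AAA·ACB
    A ↦ AAA
    C ↦ ACB
  step 0 ⇒ step 1: ABB ⇒ AAA·AC·AC
    B ↦ AC

A->AAA, B->AC, C->ACB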